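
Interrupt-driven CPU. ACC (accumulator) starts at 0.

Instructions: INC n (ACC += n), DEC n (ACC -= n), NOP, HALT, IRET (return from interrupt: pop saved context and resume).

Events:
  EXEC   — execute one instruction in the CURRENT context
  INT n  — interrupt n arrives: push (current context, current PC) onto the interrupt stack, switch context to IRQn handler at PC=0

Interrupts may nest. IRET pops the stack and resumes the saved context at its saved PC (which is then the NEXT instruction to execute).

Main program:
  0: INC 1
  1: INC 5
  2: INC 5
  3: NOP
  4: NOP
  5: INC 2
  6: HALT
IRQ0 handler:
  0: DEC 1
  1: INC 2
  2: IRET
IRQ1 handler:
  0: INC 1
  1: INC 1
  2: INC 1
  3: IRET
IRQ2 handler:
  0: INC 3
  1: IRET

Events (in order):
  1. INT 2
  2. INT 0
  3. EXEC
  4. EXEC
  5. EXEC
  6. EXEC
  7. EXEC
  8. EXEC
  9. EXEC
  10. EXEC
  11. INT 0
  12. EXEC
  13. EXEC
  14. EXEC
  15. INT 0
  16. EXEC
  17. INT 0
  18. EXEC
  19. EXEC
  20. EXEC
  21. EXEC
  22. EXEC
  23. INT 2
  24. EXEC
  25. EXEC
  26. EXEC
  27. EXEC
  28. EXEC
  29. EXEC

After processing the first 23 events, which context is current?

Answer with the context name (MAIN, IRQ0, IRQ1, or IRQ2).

Event 1 (INT 2): INT 2 arrives: push (MAIN, PC=0), enter IRQ2 at PC=0 (depth now 1)
Event 2 (INT 0): INT 0 arrives: push (IRQ2, PC=0), enter IRQ0 at PC=0 (depth now 2)
Event 3 (EXEC): [IRQ0] PC=0: DEC 1 -> ACC=-1
Event 4 (EXEC): [IRQ0] PC=1: INC 2 -> ACC=1
Event 5 (EXEC): [IRQ0] PC=2: IRET -> resume IRQ2 at PC=0 (depth now 1)
Event 6 (EXEC): [IRQ2] PC=0: INC 3 -> ACC=4
Event 7 (EXEC): [IRQ2] PC=1: IRET -> resume MAIN at PC=0 (depth now 0)
Event 8 (EXEC): [MAIN] PC=0: INC 1 -> ACC=5
Event 9 (EXEC): [MAIN] PC=1: INC 5 -> ACC=10
Event 10 (EXEC): [MAIN] PC=2: INC 5 -> ACC=15
Event 11 (INT 0): INT 0 arrives: push (MAIN, PC=3), enter IRQ0 at PC=0 (depth now 1)
Event 12 (EXEC): [IRQ0] PC=0: DEC 1 -> ACC=14
Event 13 (EXEC): [IRQ0] PC=1: INC 2 -> ACC=16
Event 14 (EXEC): [IRQ0] PC=2: IRET -> resume MAIN at PC=3 (depth now 0)
Event 15 (INT 0): INT 0 arrives: push (MAIN, PC=3), enter IRQ0 at PC=0 (depth now 1)
Event 16 (EXEC): [IRQ0] PC=0: DEC 1 -> ACC=15
Event 17 (INT 0): INT 0 arrives: push (IRQ0, PC=1), enter IRQ0 at PC=0 (depth now 2)
Event 18 (EXEC): [IRQ0] PC=0: DEC 1 -> ACC=14
Event 19 (EXEC): [IRQ0] PC=1: INC 2 -> ACC=16
Event 20 (EXEC): [IRQ0] PC=2: IRET -> resume IRQ0 at PC=1 (depth now 1)
Event 21 (EXEC): [IRQ0] PC=1: INC 2 -> ACC=18
Event 22 (EXEC): [IRQ0] PC=2: IRET -> resume MAIN at PC=3 (depth now 0)
Event 23 (INT 2): INT 2 arrives: push (MAIN, PC=3), enter IRQ2 at PC=0 (depth now 1)

Answer: IRQ2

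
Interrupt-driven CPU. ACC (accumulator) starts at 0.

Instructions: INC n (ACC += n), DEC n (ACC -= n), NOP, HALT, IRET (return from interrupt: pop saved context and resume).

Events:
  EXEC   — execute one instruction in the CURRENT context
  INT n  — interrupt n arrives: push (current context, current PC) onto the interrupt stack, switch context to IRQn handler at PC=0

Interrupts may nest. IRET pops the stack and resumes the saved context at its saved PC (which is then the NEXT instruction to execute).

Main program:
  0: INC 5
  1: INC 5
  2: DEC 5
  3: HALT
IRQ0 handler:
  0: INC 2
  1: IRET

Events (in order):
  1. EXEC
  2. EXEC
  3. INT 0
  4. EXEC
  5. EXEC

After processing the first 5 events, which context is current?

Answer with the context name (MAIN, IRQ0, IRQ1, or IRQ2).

Answer: MAIN

Derivation:
Event 1 (EXEC): [MAIN] PC=0: INC 5 -> ACC=5
Event 2 (EXEC): [MAIN] PC=1: INC 5 -> ACC=10
Event 3 (INT 0): INT 0 arrives: push (MAIN, PC=2), enter IRQ0 at PC=0 (depth now 1)
Event 4 (EXEC): [IRQ0] PC=0: INC 2 -> ACC=12
Event 5 (EXEC): [IRQ0] PC=1: IRET -> resume MAIN at PC=2 (depth now 0)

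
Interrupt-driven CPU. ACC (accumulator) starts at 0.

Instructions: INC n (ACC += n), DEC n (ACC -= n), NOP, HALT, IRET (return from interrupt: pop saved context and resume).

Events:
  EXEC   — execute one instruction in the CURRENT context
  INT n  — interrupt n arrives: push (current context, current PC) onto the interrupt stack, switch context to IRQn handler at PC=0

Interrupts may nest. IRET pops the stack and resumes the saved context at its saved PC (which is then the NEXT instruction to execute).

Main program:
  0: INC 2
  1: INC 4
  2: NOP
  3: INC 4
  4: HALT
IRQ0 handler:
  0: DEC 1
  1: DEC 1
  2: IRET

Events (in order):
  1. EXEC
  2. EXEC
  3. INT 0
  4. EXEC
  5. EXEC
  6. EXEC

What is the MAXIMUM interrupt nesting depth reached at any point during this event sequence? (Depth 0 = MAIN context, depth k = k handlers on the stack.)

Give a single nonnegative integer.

Answer: 1

Derivation:
Event 1 (EXEC): [MAIN] PC=0: INC 2 -> ACC=2 [depth=0]
Event 2 (EXEC): [MAIN] PC=1: INC 4 -> ACC=6 [depth=0]
Event 3 (INT 0): INT 0 arrives: push (MAIN, PC=2), enter IRQ0 at PC=0 (depth now 1) [depth=1]
Event 4 (EXEC): [IRQ0] PC=0: DEC 1 -> ACC=5 [depth=1]
Event 5 (EXEC): [IRQ0] PC=1: DEC 1 -> ACC=4 [depth=1]
Event 6 (EXEC): [IRQ0] PC=2: IRET -> resume MAIN at PC=2 (depth now 0) [depth=0]
Max depth observed: 1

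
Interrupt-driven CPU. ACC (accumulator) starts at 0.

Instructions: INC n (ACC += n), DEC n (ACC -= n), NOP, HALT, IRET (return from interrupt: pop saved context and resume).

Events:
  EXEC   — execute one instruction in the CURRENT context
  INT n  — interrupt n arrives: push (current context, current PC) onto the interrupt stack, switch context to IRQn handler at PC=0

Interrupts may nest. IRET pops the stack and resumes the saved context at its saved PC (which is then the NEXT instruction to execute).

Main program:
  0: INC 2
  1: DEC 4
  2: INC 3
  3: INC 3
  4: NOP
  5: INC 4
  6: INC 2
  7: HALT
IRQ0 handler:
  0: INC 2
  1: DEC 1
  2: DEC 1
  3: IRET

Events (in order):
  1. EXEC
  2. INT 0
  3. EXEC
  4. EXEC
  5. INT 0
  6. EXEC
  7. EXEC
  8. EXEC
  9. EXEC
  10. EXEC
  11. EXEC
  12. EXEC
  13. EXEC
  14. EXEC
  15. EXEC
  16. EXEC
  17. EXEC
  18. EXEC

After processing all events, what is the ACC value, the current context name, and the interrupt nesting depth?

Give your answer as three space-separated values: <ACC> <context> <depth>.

Event 1 (EXEC): [MAIN] PC=0: INC 2 -> ACC=2
Event 2 (INT 0): INT 0 arrives: push (MAIN, PC=1), enter IRQ0 at PC=0 (depth now 1)
Event 3 (EXEC): [IRQ0] PC=0: INC 2 -> ACC=4
Event 4 (EXEC): [IRQ0] PC=1: DEC 1 -> ACC=3
Event 5 (INT 0): INT 0 arrives: push (IRQ0, PC=2), enter IRQ0 at PC=0 (depth now 2)
Event 6 (EXEC): [IRQ0] PC=0: INC 2 -> ACC=5
Event 7 (EXEC): [IRQ0] PC=1: DEC 1 -> ACC=4
Event 8 (EXEC): [IRQ0] PC=2: DEC 1 -> ACC=3
Event 9 (EXEC): [IRQ0] PC=3: IRET -> resume IRQ0 at PC=2 (depth now 1)
Event 10 (EXEC): [IRQ0] PC=2: DEC 1 -> ACC=2
Event 11 (EXEC): [IRQ0] PC=3: IRET -> resume MAIN at PC=1 (depth now 0)
Event 12 (EXEC): [MAIN] PC=1: DEC 4 -> ACC=-2
Event 13 (EXEC): [MAIN] PC=2: INC 3 -> ACC=1
Event 14 (EXEC): [MAIN] PC=3: INC 3 -> ACC=4
Event 15 (EXEC): [MAIN] PC=4: NOP
Event 16 (EXEC): [MAIN] PC=5: INC 4 -> ACC=8
Event 17 (EXEC): [MAIN] PC=6: INC 2 -> ACC=10
Event 18 (EXEC): [MAIN] PC=7: HALT

Answer: 10 MAIN 0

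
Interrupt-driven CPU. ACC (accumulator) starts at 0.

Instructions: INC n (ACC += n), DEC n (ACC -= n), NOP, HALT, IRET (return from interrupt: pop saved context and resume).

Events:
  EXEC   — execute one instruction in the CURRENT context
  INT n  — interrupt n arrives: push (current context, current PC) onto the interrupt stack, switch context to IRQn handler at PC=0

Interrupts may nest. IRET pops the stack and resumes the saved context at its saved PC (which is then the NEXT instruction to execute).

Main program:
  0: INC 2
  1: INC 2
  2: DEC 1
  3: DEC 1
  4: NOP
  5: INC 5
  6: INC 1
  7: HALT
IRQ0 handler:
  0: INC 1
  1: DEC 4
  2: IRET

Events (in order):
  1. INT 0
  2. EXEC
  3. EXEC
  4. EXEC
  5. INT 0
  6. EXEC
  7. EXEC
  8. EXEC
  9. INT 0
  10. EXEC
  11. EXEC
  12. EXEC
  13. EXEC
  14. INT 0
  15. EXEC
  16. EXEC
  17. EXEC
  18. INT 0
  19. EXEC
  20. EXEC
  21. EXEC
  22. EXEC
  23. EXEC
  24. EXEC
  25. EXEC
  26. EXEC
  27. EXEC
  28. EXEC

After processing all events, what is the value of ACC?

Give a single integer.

Event 1 (INT 0): INT 0 arrives: push (MAIN, PC=0), enter IRQ0 at PC=0 (depth now 1)
Event 2 (EXEC): [IRQ0] PC=0: INC 1 -> ACC=1
Event 3 (EXEC): [IRQ0] PC=1: DEC 4 -> ACC=-3
Event 4 (EXEC): [IRQ0] PC=2: IRET -> resume MAIN at PC=0 (depth now 0)
Event 5 (INT 0): INT 0 arrives: push (MAIN, PC=0), enter IRQ0 at PC=0 (depth now 1)
Event 6 (EXEC): [IRQ0] PC=0: INC 1 -> ACC=-2
Event 7 (EXEC): [IRQ0] PC=1: DEC 4 -> ACC=-6
Event 8 (EXEC): [IRQ0] PC=2: IRET -> resume MAIN at PC=0 (depth now 0)
Event 9 (INT 0): INT 0 arrives: push (MAIN, PC=0), enter IRQ0 at PC=0 (depth now 1)
Event 10 (EXEC): [IRQ0] PC=0: INC 1 -> ACC=-5
Event 11 (EXEC): [IRQ0] PC=1: DEC 4 -> ACC=-9
Event 12 (EXEC): [IRQ0] PC=2: IRET -> resume MAIN at PC=0 (depth now 0)
Event 13 (EXEC): [MAIN] PC=0: INC 2 -> ACC=-7
Event 14 (INT 0): INT 0 arrives: push (MAIN, PC=1), enter IRQ0 at PC=0 (depth now 1)
Event 15 (EXEC): [IRQ0] PC=0: INC 1 -> ACC=-6
Event 16 (EXEC): [IRQ0] PC=1: DEC 4 -> ACC=-10
Event 17 (EXEC): [IRQ0] PC=2: IRET -> resume MAIN at PC=1 (depth now 0)
Event 18 (INT 0): INT 0 arrives: push (MAIN, PC=1), enter IRQ0 at PC=0 (depth now 1)
Event 19 (EXEC): [IRQ0] PC=0: INC 1 -> ACC=-9
Event 20 (EXEC): [IRQ0] PC=1: DEC 4 -> ACC=-13
Event 21 (EXEC): [IRQ0] PC=2: IRET -> resume MAIN at PC=1 (depth now 0)
Event 22 (EXEC): [MAIN] PC=1: INC 2 -> ACC=-11
Event 23 (EXEC): [MAIN] PC=2: DEC 1 -> ACC=-12
Event 24 (EXEC): [MAIN] PC=3: DEC 1 -> ACC=-13
Event 25 (EXEC): [MAIN] PC=4: NOP
Event 26 (EXEC): [MAIN] PC=5: INC 5 -> ACC=-8
Event 27 (EXEC): [MAIN] PC=6: INC 1 -> ACC=-7
Event 28 (EXEC): [MAIN] PC=7: HALT

Answer: -7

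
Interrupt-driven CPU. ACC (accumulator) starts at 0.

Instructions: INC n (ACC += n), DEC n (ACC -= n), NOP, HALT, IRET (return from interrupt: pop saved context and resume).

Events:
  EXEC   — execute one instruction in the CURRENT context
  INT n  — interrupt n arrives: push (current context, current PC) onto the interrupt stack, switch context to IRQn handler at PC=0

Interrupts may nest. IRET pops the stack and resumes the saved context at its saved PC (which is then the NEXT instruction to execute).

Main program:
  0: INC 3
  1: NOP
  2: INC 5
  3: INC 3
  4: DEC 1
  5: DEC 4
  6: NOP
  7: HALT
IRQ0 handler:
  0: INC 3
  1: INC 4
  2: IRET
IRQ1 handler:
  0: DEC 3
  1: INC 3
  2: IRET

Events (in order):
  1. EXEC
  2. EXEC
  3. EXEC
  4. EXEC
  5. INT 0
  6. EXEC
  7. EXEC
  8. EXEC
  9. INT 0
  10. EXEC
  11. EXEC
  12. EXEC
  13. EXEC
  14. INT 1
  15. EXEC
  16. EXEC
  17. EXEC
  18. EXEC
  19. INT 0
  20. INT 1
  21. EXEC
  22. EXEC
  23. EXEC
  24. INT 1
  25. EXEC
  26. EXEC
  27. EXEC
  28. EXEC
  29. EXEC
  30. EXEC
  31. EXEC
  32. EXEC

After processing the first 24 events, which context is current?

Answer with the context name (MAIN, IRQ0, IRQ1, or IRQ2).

Answer: IRQ1

Derivation:
Event 1 (EXEC): [MAIN] PC=0: INC 3 -> ACC=3
Event 2 (EXEC): [MAIN] PC=1: NOP
Event 3 (EXEC): [MAIN] PC=2: INC 5 -> ACC=8
Event 4 (EXEC): [MAIN] PC=3: INC 3 -> ACC=11
Event 5 (INT 0): INT 0 arrives: push (MAIN, PC=4), enter IRQ0 at PC=0 (depth now 1)
Event 6 (EXEC): [IRQ0] PC=0: INC 3 -> ACC=14
Event 7 (EXEC): [IRQ0] PC=1: INC 4 -> ACC=18
Event 8 (EXEC): [IRQ0] PC=2: IRET -> resume MAIN at PC=4 (depth now 0)
Event 9 (INT 0): INT 0 arrives: push (MAIN, PC=4), enter IRQ0 at PC=0 (depth now 1)
Event 10 (EXEC): [IRQ0] PC=0: INC 3 -> ACC=21
Event 11 (EXEC): [IRQ0] PC=1: INC 4 -> ACC=25
Event 12 (EXEC): [IRQ0] PC=2: IRET -> resume MAIN at PC=4 (depth now 0)
Event 13 (EXEC): [MAIN] PC=4: DEC 1 -> ACC=24
Event 14 (INT 1): INT 1 arrives: push (MAIN, PC=5), enter IRQ1 at PC=0 (depth now 1)
Event 15 (EXEC): [IRQ1] PC=0: DEC 3 -> ACC=21
Event 16 (EXEC): [IRQ1] PC=1: INC 3 -> ACC=24
Event 17 (EXEC): [IRQ1] PC=2: IRET -> resume MAIN at PC=5 (depth now 0)
Event 18 (EXEC): [MAIN] PC=5: DEC 4 -> ACC=20
Event 19 (INT 0): INT 0 arrives: push (MAIN, PC=6), enter IRQ0 at PC=0 (depth now 1)
Event 20 (INT 1): INT 1 arrives: push (IRQ0, PC=0), enter IRQ1 at PC=0 (depth now 2)
Event 21 (EXEC): [IRQ1] PC=0: DEC 3 -> ACC=17
Event 22 (EXEC): [IRQ1] PC=1: INC 3 -> ACC=20
Event 23 (EXEC): [IRQ1] PC=2: IRET -> resume IRQ0 at PC=0 (depth now 1)
Event 24 (INT 1): INT 1 arrives: push (IRQ0, PC=0), enter IRQ1 at PC=0 (depth now 2)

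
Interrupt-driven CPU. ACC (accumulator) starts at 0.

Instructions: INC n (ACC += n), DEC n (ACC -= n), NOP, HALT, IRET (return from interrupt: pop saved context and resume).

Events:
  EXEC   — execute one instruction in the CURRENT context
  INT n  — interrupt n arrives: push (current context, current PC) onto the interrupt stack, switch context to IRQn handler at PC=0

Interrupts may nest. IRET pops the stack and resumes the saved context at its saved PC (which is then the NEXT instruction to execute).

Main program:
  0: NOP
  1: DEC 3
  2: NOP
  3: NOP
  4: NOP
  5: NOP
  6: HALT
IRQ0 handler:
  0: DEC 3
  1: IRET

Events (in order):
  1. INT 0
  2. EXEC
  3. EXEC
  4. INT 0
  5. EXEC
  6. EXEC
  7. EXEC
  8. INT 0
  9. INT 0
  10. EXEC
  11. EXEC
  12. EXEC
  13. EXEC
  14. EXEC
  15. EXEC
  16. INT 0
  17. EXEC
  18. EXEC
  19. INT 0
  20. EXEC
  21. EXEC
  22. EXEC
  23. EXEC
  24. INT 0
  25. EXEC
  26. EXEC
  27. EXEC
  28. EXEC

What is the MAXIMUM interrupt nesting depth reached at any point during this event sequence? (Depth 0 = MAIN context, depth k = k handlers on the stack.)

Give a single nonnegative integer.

Event 1 (INT 0): INT 0 arrives: push (MAIN, PC=0), enter IRQ0 at PC=0 (depth now 1) [depth=1]
Event 2 (EXEC): [IRQ0] PC=0: DEC 3 -> ACC=-3 [depth=1]
Event 3 (EXEC): [IRQ0] PC=1: IRET -> resume MAIN at PC=0 (depth now 0) [depth=0]
Event 4 (INT 0): INT 0 arrives: push (MAIN, PC=0), enter IRQ0 at PC=0 (depth now 1) [depth=1]
Event 5 (EXEC): [IRQ0] PC=0: DEC 3 -> ACC=-6 [depth=1]
Event 6 (EXEC): [IRQ0] PC=1: IRET -> resume MAIN at PC=0 (depth now 0) [depth=0]
Event 7 (EXEC): [MAIN] PC=0: NOP [depth=0]
Event 8 (INT 0): INT 0 arrives: push (MAIN, PC=1), enter IRQ0 at PC=0 (depth now 1) [depth=1]
Event 9 (INT 0): INT 0 arrives: push (IRQ0, PC=0), enter IRQ0 at PC=0 (depth now 2) [depth=2]
Event 10 (EXEC): [IRQ0] PC=0: DEC 3 -> ACC=-9 [depth=2]
Event 11 (EXEC): [IRQ0] PC=1: IRET -> resume IRQ0 at PC=0 (depth now 1) [depth=1]
Event 12 (EXEC): [IRQ0] PC=0: DEC 3 -> ACC=-12 [depth=1]
Event 13 (EXEC): [IRQ0] PC=1: IRET -> resume MAIN at PC=1 (depth now 0) [depth=0]
Event 14 (EXEC): [MAIN] PC=1: DEC 3 -> ACC=-15 [depth=0]
Event 15 (EXEC): [MAIN] PC=2: NOP [depth=0]
Event 16 (INT 0): INT 0 arrives: push (MAIN, PC=3), enter IRQ0 at PC=0 (depth now 1) [depth=1]
Event 17 (EXEC): [IRQ0] PC=0: DEC 3 -> ACC=-18 [depth=1]
Event 18 (EXEC): [IRQ0] PC=1: IRET -> resume MAIN at PC=3 (depth now 0) [depth=0]
Event 19 (INT 0): INT 0 arrives: push (MAIN, PC=3), enter IRQ0 at PC=0 (depth now 1) [depth=1]
Event 20 (EXEC): [IRQ0] PC=0: DEC 3 -> ACC=-21 [depth=1]
Event 21 (EXEC): [IRQ0] PC=1: IRET -> resume MAIN at PC=3 (depth now 0) [depth=0]
Event 22 (EXEC): [MAIN] PC=3: NOP [depth=0]
Event 23 (EXEC): [MAIN] PC=4: NOP [depth=0]
Event 24 (INT 0): INT 0 arrives: push (MAIN, PC=5), enter IRQ0 at PC=0 (depth now 1) [depth=1]
Event 25 (EXEC): [IRQ0] PC=0: DEC 3 -> ACC=-24 [depth=1]
Event 26 (EXEC): [IRQ0] PC=1: IRET -> resume MAIN at PC=5 (depth now 0) [depth=0]
Event 27 (EXEC): [MAIN] PC=5: NOP [depth=0]
Event 28 (EXEC): [MAIN] PC=6: HALT [depth=0]
Max depth observed: 2

Answer: 2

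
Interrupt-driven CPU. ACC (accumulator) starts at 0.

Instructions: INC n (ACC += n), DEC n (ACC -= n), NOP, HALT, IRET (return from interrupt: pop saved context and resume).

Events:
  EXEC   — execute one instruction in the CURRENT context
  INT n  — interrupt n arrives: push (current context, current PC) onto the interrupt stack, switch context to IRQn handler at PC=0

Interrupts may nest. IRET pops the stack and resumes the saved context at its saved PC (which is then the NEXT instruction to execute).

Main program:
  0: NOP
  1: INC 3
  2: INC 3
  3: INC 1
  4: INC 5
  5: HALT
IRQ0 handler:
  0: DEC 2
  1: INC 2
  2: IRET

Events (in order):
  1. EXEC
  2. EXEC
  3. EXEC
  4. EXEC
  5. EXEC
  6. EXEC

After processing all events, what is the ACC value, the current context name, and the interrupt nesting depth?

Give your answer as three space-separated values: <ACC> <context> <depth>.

Answer: 12 MAIN 0

Derivation:
Event 1 (EXEC): [MAIN] PC=0: NOP
Event 2 (EXEC): [MAIN] PC=1: INC 3 -> ACC=3
Event 3 (EXEC): [MAIN] PC=2: INC 3 -> ACC=6
Event 4 (EXEC): [MAIN] PC=3: INC 1 -> ACC=7
Event 5 (EXEC): [MAIN] PC=4: INC 5 -> ACC=12
Event 6 (EXEC): [MAIN] PC=5: HALT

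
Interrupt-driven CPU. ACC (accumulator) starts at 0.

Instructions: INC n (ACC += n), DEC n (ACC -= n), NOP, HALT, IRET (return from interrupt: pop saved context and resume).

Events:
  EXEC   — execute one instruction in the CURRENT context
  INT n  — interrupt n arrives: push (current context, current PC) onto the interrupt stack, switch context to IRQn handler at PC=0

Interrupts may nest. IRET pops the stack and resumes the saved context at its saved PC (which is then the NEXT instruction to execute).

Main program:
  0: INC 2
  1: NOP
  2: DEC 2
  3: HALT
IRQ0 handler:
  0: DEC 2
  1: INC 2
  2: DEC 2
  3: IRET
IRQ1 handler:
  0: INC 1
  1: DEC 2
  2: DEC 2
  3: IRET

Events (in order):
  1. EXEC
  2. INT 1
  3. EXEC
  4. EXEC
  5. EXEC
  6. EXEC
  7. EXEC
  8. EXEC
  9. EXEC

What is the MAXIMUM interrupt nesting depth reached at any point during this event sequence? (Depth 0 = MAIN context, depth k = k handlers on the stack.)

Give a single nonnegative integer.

Answer: 1

Derivation:
Event 1 (EXEC): [MAIN] PC=0: INC 2 -> ACC=2 [depth=0]
Event 2 (INT 1): INT 1 arrives: push (MAIN, PC=1), enter IRQ1 at PC=0 (depth now 1) [depth=1]
Event 3 (EXEC): [IRQ1] PC=0: INC 1 -> ACC=3 [depth=1]
Event 4 (EXEC): [IRQ1] PC=1: DEC 2 -> ACC=1 [depth=1]
Event 5 (EXEC): [IRQ1] PC=2: DEC 2 -> ACC=-1 [depth=1]
Event 6 (EXEC): [IRQ1] PC=3: IRET -> resume MAIN at PC=1 (depth now 0) [depth=0]
Event 7 (EXEC): [MAIN] PC=1: NOP [depth=0]
Event 8 (EXEC): [MAIN] PC=2: DEC 2 -> ACC=-3 [depth=0]
Event 9 (EXEC): [MAIN] PC=3: HALT [depth=0]
Max depth observed: 1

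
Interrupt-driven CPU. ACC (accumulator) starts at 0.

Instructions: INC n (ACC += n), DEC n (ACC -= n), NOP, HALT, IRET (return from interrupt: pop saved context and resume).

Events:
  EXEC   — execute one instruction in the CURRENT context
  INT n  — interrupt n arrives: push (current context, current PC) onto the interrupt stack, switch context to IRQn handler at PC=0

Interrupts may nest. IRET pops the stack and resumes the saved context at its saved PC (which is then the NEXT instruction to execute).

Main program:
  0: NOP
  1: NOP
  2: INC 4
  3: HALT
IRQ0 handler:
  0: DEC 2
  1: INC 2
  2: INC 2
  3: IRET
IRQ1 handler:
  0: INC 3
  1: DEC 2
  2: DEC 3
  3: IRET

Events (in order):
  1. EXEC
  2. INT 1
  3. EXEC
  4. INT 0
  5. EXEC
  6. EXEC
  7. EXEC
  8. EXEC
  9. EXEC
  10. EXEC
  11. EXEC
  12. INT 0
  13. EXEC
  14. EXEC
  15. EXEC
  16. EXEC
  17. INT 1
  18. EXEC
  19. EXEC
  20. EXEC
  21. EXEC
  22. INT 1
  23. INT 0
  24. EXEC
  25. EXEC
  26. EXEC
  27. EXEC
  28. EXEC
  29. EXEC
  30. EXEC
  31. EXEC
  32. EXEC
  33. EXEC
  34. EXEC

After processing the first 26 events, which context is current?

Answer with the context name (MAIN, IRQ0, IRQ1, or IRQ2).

Answer: IRQ0

Derivation:
Event 1 (EXEC): [MAIN] PC=0: NOP
Event 2 (INT 1): INT 1 arrives: push (MAIN, PC=1), enter IRQ1 at PC=0 (depth now 1)
Event 3 (EXEC): [IRQ1] PC=0: INC 3 -> ACC=3
Event 4 (INT 0): INT 0 arrives: push (IRQ1, PC=1), enter IRQ0 at PC=0 (depth now 2)
Event 5 (EXEC): [IRQ0] PC=0: DEC 2 -> ACC=1
Event 6 (EXEC): [IRQ0] PC=1: INC 2 -> ACC=3
Event 7 (EXEC): [IRQ0] PC=2: INC 2 -> ACC=5
Event 8 (EXEC): [IRQ0] PC=3: IRET -> resume IRQ1 at PC=1 (depth now 1)
Event 9 (EXEC): [IRQ1] PC=1: DEC 2 -> ACC=3
Event 10 (EXEC): [IRQ1] PC=2: DEC 3 -> ACC=0
Event 11 (EXEC): [IRQ1] PC=3: IRET -> resume MAIN at PC=1 (depth now 0)
Event 12 (INT 0): INT 0 arrives: push (MAIN, PC=1), enter IRQ0 at PC=0 (depth now 1)
Event 13 (EXEC): [IRQ0] PC=0: DEC 2 -> ACC=-2
Event 14 (EXEC): [IRQ0] PC=1: INC 2 -> ACC=0
Event 15 (EXEC): [IRQ0] PC=2: INC 2 -> ACC=2
Event 16 (EXEC): [IRQ0] PC=3: IRET -> resume MAIN at PC=1 (depth now 0)
Event 17 (INT 1): INT 1 arrives: push (MAIN, PC=1), enter IRQ1 at PC=0 (depth now 1)
Event 18 (EXEC): [IRQ1] PC=0: INC 3 -> ACC=5
Event 19 (EXEC): [IRQ1] PC=1: DEC 2 -> ACC=3
Event 20 (EXEC): [IRQ1] PC=2: DEC 3 -> ACC=0
Event 21 (EXEC): [IRQ1] PC=3: IRET -> resume MAIN at PC=1 (depth now 0)
Event 22 (INT 1): INT 1 arrives: push (MAIN, PC=1), enter IRQ1 at PC=0 (depth now 1)
Event 23 (INT 0): INT 0 arrives: push (IRQ1, PC=0), enter IRQ0 at PC=0 (depth now 2)
Event 24 (EXEC): [IRQ0] PC=0: DEC 2 -> ACC=-2
Event 25 (EXEC): [IRQ0] PC=1: INC 2 -> ACC=0
Event 26 (EXEC): [IRQ0] PC=2: INC 2 -> ACC=2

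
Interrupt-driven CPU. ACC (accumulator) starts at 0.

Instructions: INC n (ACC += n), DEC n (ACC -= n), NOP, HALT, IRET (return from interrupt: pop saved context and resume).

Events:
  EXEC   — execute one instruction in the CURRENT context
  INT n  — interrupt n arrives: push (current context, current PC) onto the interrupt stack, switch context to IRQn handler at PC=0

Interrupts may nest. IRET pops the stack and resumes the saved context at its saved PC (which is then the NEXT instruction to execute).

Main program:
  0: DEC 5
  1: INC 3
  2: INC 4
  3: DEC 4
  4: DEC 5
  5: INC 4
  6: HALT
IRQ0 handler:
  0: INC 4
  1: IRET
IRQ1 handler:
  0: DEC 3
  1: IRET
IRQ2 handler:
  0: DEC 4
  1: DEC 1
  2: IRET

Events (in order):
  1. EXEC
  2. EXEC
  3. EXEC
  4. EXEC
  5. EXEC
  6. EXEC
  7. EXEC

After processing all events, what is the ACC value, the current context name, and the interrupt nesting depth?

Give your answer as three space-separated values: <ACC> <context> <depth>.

Answer: -3 MAIN 0

Derivation:
Event 1 (EXEC): [MAIN] PC=0: DEC 5 -> ACC=-5
Event 2 (EXEC): [MAIN] PC=1: INC 3 -> ACC=-2
Event 3 (EXEC): [MAIN] PC=2: INC 4 -> ACC=2
Event 4 (EXEC): [MAIN] PC=3: DEC 4 -> ACC=-2
Event 5 (EXEC): [MAIN] PC=4: DEC 5 -> ACC=-7
Event 6 (EXEC): [MAIN] PC=5: INC 4 -> ACC=-3
Event 7 (EXEC): [MAIN] PC=6: HALT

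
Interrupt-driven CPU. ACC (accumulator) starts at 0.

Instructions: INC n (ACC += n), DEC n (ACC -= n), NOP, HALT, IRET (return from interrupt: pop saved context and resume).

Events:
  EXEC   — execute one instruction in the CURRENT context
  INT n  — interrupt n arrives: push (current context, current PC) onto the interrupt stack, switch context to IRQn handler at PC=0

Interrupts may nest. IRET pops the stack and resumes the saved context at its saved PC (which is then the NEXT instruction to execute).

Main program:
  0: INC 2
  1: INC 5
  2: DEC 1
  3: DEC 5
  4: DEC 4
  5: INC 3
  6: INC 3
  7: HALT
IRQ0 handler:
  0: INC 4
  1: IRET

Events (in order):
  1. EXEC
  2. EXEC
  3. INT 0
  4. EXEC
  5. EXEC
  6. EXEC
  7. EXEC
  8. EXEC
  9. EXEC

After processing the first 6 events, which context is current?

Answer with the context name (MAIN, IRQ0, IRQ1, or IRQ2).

Answer: MAIN

Derivation:
Event 1 (EXEC): [MAIN] PC=0: INC 2 -> ACC=2
Event 2 (EXEC): [MAIN] PC=1: INC 5 -> ACC=7
Event 3 (INT 0): INT 0 arrives: push (MAIN, PC=2), enter IRQ0 at PC=0 (depth now 1)
Event 4 (EXEC): [IRQ0] PC=0: INC 4 -> ACC=11
Event 5 (EXEC): [IRQ0] PC=1: IRET -> resume MAIN at PC=2 (depth now 0)
Event 6 (EXEC): [MAIN] PC=2: DEC 1 -> ACC=10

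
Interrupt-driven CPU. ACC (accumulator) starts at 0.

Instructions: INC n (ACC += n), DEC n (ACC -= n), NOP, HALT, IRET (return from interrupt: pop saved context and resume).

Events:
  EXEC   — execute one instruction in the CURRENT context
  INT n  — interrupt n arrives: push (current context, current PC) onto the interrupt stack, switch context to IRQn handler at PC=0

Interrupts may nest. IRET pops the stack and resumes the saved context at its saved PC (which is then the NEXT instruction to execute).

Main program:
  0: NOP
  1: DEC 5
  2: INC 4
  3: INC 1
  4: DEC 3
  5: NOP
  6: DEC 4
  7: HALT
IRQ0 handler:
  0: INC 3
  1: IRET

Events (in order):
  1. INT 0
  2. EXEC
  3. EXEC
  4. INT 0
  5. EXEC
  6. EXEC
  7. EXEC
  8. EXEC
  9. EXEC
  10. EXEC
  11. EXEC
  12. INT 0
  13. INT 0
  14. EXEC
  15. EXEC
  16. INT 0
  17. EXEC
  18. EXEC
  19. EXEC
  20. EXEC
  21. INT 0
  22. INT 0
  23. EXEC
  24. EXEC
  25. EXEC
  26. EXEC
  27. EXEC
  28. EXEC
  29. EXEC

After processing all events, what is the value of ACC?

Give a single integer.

Event 1 (INT 0): INT 0 arrives: push (MAIN, PC=0), enter IRQ0 at PC=0 (depth now 1)
Event 2 (EXEC): [IRQ0] PC=0: INC 3 -> ACC=3
Event 3 (EXEC): [IRQ0] PC=1: IRET -> resume MAIN at PC=0 (depth now 0)
Event 4 (INT 0): INT 0 arrives: push (MAIN, PC=0), enter IRQ0 at PC=0 (depth now 1)
Event 5 (EXEC): [IRQ0] PC=0: INC 3 -> ACC=6
Event 6 (EXEC): [IRQ0] PC=1: IRET -> resume MAIN at PC=0 (depth now 0)
Event 7 (EXEC): [MAIN] PC=0: NOP
Event 8 (EXEC): [MAIN] PC=1: DEC 5 -> ACC=1
Event 9 (EXEC): [MAIN] PC=2: INC 4 -> ACC=5
Event 10 (EXEC): [MAIN] PC=3: INC 1 -> ACC=6
Event 11 (EXEC): [MAIN] PC=4: DEC 3 -> ACC=3
Event 12 (INT 0): INT 0 arrives: push (MAIN, PC=5), enter IRQ0 at PC=0 (depth now 1)
Event 13 (INT 0): INT 0 arrives: push (IRQ0, PC=0), enter IRQ0 at PC=0 (depth now 2)
Event 14 (EXEC): [IRQ0] PC=0: INC 3 -> ACC=6
Event 15 (EXEC): [IRQ0] PC=1: IRET -> resume IRQ0 at PC=0 (depth now 1)
Event 16 (INT 0): INT 0 arrives: push (IRQ0, PC=0), enter IRQ0 at PC=0 (depth now 2)
Event 17 (EXEC): [IRQ0] PC=0: INC 3 -> ACC=9
Event 18 (EXEC): [IRQ0] PC=1: IRET -> resume IRQ0 at PC=0 (depth now 1)
Event 19 (EXEC): [IRQ0] PC=0: INC 3 -> ACC=12
Event 20 (EXEC): [IRQ0] PC=1: IRET -> resume MAIN at PC=5 (depth now 0)
Event 21 (INT 0): INT 0 arrives: push (MAIN, PC=5), enter IRQ0 at PC=0 (depth now 1)
Event 22 (INT 0): INT 0 arrives: push (IRQ0, PC=0), enter IRQ0 at PC=0 (depth now 2)
Event 23 (EXEC): [IRQ0] PC=0: INC 3 -> ACC=15
Event 24 (EXEC): [IRQ0] PC=1: IRET -> resume IRQ0 at PC=0 (depth now 1)
Event 25 (EXEC): [IRQ0] PC=0: INC 3 -> ACC=18
Event 26 (EXEC): [IRQ0] PC=1: IRET -> resume MAIN at PC=5 (depth now 0)
Event 27 (EXEC): [MAIN] PC=5: NOP
Event 28 (EXEC): [MAIN] PC=6: DEC 4 -> ACC=14
Event 29 (EXEC): [MAIN] PC=7: HALT

Answer: 14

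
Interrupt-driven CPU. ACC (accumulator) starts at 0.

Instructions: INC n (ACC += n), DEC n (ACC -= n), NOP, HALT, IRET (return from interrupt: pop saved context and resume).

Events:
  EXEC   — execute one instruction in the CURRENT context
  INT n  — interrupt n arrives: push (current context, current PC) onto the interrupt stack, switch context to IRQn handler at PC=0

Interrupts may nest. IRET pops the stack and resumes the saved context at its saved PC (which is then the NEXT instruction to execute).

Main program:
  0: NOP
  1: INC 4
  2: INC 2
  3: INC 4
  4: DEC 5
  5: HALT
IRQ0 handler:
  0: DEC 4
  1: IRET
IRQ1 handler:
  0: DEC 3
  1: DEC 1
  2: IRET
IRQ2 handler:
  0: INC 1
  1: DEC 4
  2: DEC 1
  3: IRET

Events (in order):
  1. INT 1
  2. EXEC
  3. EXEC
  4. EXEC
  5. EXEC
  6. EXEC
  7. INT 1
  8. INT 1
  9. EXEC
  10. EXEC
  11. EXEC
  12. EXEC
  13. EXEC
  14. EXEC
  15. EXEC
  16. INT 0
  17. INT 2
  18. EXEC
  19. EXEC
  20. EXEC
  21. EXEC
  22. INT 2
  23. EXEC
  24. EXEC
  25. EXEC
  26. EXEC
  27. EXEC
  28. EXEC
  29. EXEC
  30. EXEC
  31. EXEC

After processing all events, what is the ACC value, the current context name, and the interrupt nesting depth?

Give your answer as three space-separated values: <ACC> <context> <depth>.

Event 1 (INT 1): INT 1 arrives: push (MAIN, PC=0), enter IRQ1 at PC=0 (depth now 1)
Event 2 (EXEC): [IRQ1] PC=0: DEC 3 -> ACC=-3
Event 3 (EXEC): [IRQ1] PC=1: DEC 1 -> ACC=-4
Event 4 (EXEC): [IRQ1] PC=2: IRET -> resume MAIN at PC=0 (depth now 0)
Event 5 (EXEC): [MAIN] PC=0: NOP
Event 6 (EXEC): [MAIN] PC=1: INC 4 -> ACC=0
Event 7 (INT 1): INT 1 arrives: push (MAIN, PC=2), enter IRQ1 at PC=0 (depth now 1)
Event 8 (INT 1): INT 1 arrives: push (IRQ1, PC=0), enter IRQ1 at PC=0 (depth now 2)
Event 9 (EXEC): [IRQ1] PC=0: DEC 3 -> ACC=-3
Event 10 (EXEC): [IRQ1] PC=1: DEC 1 -> ACC=-4
Event 11 (EXEC): [IRQ1] PC=2: IRET -> resume IRQ1 at PC=0 (depth now 1)
Event 12 (EXEC): [IRQ1] PC=0: DEC 3 -> ACC=-7
Event 13 (EXEC): [IRQ1] PC=1: DEC 1 -> ACC=-8
Event 14 (EXEC): [IRQ1] PC=2: IRET -> resume MAIN at PC=2 (depth now 0)
Event 15 (EXEC): [MAIN] PC=2: INC 2 -> ACC=-6
Event 16 (INT 0): INT 0 arrives: push (MAIN, PC=3), enter IRQ0 at PC=0 (depth now 1)
Event 17 (INT 2): INT 2 arrives: push (IRQ0, PC=0), enter IRQ2 at PC=0 (depth now 2)
Event 18 (EXEC): [IRQ2] PC=0: INC 1 -> ACC=-5
Event 19 (EXEC): [IRQ2] PC=1: DEC 4 -> ACC=-9
Event 20 (EXEC): [IRQ2] PC=2: DEC 1 -> ACC=-10
Event 21 (EXEC): [IRQ2] PC=3: IRET -> resume IRQ0 at PC=0 (depth now 1)
Event 22 (INT 2): INT 2 arrives: push (IRQ0, PC=0), enter IRQ2 at PC=0 (depth now 2)
Event 23 (EXEC): [IRQ2] PC=0: INC 1 -> ACC=-9
Event 24 (EXEC): [IRQ2] PC=1: DEC 4 -> ACC=-13
Event 25 (EXEC): [IRQ2] PC=2: DEC 1 -> ACC=-14
Event 26 (EXEC): [IRQ2] PC=3: IRET -> resume IRQ0 at PC=0 (depth now 1)
Event 27 (EXEC): [IRQ0] PC=0: DEC 4 -> ACC=-18
Event 28 (EXEC): [IRQ0] PC=1: IRET -> resume MAIN at PC=3 (depth now 0)
Event 29 (EXEC): [MAIN] PC=3: INC 4 -> ACC=-14
Event 30 (EXEC): [MAIN] PC=4: DEC 5 -> ACC=-19
Event 31 (EXEC): [MAIN] PC=5: HALT

Answer: -19 MAIN 0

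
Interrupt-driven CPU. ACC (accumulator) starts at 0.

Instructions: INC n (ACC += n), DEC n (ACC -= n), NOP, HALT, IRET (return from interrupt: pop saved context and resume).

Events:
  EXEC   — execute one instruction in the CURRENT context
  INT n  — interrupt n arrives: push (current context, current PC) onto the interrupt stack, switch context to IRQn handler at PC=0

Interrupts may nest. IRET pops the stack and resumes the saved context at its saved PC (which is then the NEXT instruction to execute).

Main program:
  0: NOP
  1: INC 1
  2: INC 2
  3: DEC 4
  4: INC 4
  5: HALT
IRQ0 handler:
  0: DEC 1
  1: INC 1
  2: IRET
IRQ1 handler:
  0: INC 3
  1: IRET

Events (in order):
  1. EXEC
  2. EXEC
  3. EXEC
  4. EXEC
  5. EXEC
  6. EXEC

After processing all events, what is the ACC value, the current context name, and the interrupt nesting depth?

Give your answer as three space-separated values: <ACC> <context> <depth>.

Event 1 (EXEC): [MAIN] PC=0: NOP
Event 2 (EXEC): [MAIN] PC=1: INC 1 -> ACC=1
Event 3 (EXEC): [MAIN] PC=2: INC 2 -> ACC=3
Event 4 (EXEC): [MAIN] PC=3: DEC 4 -> ACC=-1
Event 5 (EXEC): [MAIN] PC=4: INC 4 -> ACC=3
Event 6 (EXEC): [MAIN] PC=5: HALT

Answer: 3 MAIN 0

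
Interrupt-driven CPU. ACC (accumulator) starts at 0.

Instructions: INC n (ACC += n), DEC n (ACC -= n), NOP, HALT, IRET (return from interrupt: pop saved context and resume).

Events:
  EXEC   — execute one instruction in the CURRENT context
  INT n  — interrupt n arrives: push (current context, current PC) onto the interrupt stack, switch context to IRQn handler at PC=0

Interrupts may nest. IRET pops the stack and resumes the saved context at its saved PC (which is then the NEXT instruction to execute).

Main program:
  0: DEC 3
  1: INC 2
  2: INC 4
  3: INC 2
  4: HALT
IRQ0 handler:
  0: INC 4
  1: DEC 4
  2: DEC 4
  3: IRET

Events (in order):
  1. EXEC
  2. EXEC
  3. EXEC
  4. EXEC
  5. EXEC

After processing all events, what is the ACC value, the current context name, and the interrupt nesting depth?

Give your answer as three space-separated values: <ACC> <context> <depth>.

Answer: 5 MAIN 0

Derivation:
Event 1 (EXEC): [MAIN] PC=0: DEC 3 -> ACC=-3
Event 2 (EXEC): [MAIN] PC=1: INC 2 -> ACC=-1
Event 3 (EXEC): [MAIN] PC=2: INC 4 -> ACC=3
Event 4 (EXEC): [MAIN] PC=3: INC 2 -> ACC=5
Event 5 (EXEC): [MAIN] PC=4: HALT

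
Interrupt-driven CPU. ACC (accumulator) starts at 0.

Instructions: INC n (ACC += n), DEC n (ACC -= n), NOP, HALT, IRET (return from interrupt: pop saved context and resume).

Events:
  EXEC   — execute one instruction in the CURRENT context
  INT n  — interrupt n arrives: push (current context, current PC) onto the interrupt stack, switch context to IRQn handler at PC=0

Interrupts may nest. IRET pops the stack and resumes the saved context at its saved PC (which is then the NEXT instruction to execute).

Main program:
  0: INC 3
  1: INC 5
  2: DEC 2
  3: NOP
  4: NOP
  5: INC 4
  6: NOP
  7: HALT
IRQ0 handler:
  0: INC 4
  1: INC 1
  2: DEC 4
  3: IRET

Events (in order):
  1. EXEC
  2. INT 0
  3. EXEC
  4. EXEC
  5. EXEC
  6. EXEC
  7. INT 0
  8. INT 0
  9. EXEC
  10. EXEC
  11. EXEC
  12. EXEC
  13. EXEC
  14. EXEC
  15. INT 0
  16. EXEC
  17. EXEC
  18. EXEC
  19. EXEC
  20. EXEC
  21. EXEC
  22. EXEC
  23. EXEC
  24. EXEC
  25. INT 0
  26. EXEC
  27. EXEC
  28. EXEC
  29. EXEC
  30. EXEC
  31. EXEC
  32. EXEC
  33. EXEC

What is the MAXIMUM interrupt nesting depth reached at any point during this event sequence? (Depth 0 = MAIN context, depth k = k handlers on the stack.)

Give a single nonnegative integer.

Event 1 (EXEC): [MAIN] PC=0: INC 3 -> ACC=3 [depth=0]
Event 2 (INT 0): INT 0 arrives: push (MAIN, PC=1), enter IRQ0 at PC=0 (depth now 1) [depth=1]
Event 3 (EXEC): [IRQ0] PC=0: INC 4 -> ACC=7 [depth=1]
Event 4 (EXEC): [IRQ0] PC=1: INC 1 -> ACC=8 [depth=1]
Event 5 (EXEC): [IRQ0] PC=2: DEC 4 -> ACC=4 [depth=1]
Event 6 (EXEC): [IRQ0] PC=3: IRET -> resume MAIN at PC=1 (depth now 0) [depth=0]
Event 7 (INT 0): INT 0 arrives: push (MAIN, PC=1), enter IRQ0 at PC=0 (depth now 1) [depth=1]
Event 8 (INT 0): INT 0 arrives: push (IRQ0, PC=0), enter IRQ0 at PC=0 (depth now 2) [depth=2]
Event 9 (EXEC): [IRQ0] PC=0: INC 4 -> ACC=8 [depth=2]
Event 10 (EXEC): [IRQ0] PC=1: INC 1 -> ACC=9 [depth=2]
Event 11 (EXEC): [IRQ0] PC=2: DEC 4 -> ACC=5 [depth=2]
Event 12 (EXEC): [IRQ0] PC=3: IRET -> resume IRQ0 at PC=0 (depth now 1) [depth=1]
Event 13 (EXEC): [IRQ0] PC=0: INC 4 -> ACC=9 [depth=1]
Event 14 (EXEC): [IRQ0] PC=1: INC 1 -> ACC=10 [depth=1]
Event 15 (INT 0): INT 0 arrives: push (IRQ0, PC=2), enter IRQ0 at PC=0 (depth now 2) [depth=2]
Event 16 (EXEC): [IRQ0] PC=0: INC 4 -> ACC=14 [depth=2]
Event 17 (EXEC): [IRQ0] PC=1: INC 1 -> ACC=15 [depth=2]
Event 18 (EXEC): [IRQ0] PC=2: DEC 4 -> ACC=11 [depth=2]
Event 19 (EXEC): [IRQ0] PC=3: IRET -> resume IRQ0 at PC=2 (depth now 1) [depth=1]
Event 20 (EXEC): [IRQ0] PC=2: DEC 4 -> ACC=7 [depth=1]
Event 21 (EXEC): [IRQ0] PC=3: IRET -> resume MAIN at PC=1 (depth now 0) [depth=0]
Event 22 (EXEC): [MAIN] PC=1: INC 5 -> ACC=12 [depth=0]
Event 23 (EXEC): [MAIN] PC=2: DEC 2 -> ACC=10 [depth=0]
Event 24 (EXEC): [MAIN] PC=3: NOP [depth=0]
Event 25 (INT 0): INT 0 arrives: push (MAIN, PC=4), enter IRQ0 at PC=0 (depth now 1) [depth=1]
Event 26 (EXEC): [IRQ0] PC=0: INC 4 -> ACC=14 [depth=1]
Event 27 (EXEC): [IRQ0] PC=1: INC 1 -> ACC=15 [depth=1]
Event 28 (EXEC): [IRQ0] PC=2: DEC 4 -> ACC=11 [depth=1]
Event 29 (EXEC): [IRQ0] PC=3: IRET -> resume MAIN at PC=4 (depth now 0) [depth=0]
Event 30 (EXEC): [MAIN] PC=4: NOP [depth=0]
Event 31 (EXEC): [MAIN] PC=5: INC 4 -> ACC=15 [depth=0]
Event 32 (EXEC): [MAIN] PC=6: NOP [depth=0]
Event 33 (EXEC): [MAIN] PC=7: HALT [depth=0]
Max depth observed: 2

Answer: 2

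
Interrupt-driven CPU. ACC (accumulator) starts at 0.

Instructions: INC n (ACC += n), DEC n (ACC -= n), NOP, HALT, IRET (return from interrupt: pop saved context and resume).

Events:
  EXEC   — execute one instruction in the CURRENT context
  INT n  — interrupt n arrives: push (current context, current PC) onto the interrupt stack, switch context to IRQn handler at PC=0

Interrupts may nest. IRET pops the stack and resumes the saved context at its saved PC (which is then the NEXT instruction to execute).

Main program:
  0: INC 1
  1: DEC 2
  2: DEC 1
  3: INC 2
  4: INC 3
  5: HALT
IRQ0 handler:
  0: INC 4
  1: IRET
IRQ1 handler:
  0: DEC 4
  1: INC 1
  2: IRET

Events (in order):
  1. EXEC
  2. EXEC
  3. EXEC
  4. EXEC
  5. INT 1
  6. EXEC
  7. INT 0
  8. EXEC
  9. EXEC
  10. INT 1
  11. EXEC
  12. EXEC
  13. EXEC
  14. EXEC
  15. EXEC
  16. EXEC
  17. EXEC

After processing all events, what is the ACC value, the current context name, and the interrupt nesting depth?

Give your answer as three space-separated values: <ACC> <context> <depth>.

Answer: 1 MAIN 0

Derivation:
Event 1 (EXEC): [MAIN] PC=0: INC 1 -> ACC=1
Event 2 (EXEC): [MAIN] PC=1: DEC 2 -> ACC=-1
Event 3 (EXEC): [MAIN] PC=2: DEC 1 -> ACC=-2
Event 4 (EXEC): [MAIN] PC=3: INC 2 -> ACC=0
Event 5 (INT 1): INT 1 arrives: push (MAIN, PC=4), enter IRQ1 at PC=0 (depth now 1)
Event 6 (EXEC): [IRQ1] PC=0: DEC 4 -> ACC=-4
Event 7 (INT 0): INT 0 arrives: push (IRQ1, PC=1), enter IRQ0 at PC=0 (depth now 2)
Event 8 (EXEC): [IRQ0] PC=0: INC 4 -> ACC=0
Event 9 (EXEC): [IRQ0] PC=1: IRET -> resume IRQ1 at PC=1 (depth now 1)
Event 10 (INT 1): INT 1 arrives: push (IRQ1, PC=1), enter IRQ1 at PC=0 (depth now 2)
Event 11 (EXEC): [IRQ1] PC=0: DEC 4 -> ACC=-4
Event 12 (EXEC): [IRQ1] PC=1: INC 1 -> ACC=-3
Event 13 (EXEC): [IRQ1] PC=2: IRET -> resume IRQ1 at PC=1 (depth now 1)
Event 14 (EXEC): [IRQ1] PC=1: INC 1 -> ACC=-2
Event 15 (EXEC): [IRQ1] PC=2: IRET -> resume MAIN at PC=4 (depth now 0)
Event 16 (EXEC): [MAIN] PC=4: INC 3 -> ACC=1
Event 17 (EXEC): [MAIN] PC=5: HALT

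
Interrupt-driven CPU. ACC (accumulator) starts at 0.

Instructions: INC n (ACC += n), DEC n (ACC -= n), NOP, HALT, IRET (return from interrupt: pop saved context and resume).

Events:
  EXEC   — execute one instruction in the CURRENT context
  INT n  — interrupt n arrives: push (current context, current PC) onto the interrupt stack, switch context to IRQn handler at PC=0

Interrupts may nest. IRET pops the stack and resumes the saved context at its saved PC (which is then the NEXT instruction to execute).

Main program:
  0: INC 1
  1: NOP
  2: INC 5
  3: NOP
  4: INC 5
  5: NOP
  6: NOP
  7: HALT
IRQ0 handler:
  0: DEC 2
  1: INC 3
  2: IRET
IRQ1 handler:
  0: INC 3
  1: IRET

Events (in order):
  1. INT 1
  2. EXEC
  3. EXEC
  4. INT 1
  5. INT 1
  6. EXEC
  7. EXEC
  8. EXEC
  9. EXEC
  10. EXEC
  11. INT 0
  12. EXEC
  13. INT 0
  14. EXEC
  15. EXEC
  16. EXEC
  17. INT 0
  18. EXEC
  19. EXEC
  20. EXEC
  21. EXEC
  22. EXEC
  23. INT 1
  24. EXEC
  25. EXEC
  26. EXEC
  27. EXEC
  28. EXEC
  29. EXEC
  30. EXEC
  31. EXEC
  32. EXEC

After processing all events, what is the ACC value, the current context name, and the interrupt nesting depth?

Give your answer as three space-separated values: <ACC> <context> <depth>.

Answer: 26 MAIN 0

Derivation:
Event 1 (INT 1): INT 1 arrives: push (MAIN, PC=0), enter IRQ1 at PC=0 (depth now 1)
Event 2 (EXEC): [IRQ1] PC=0: INC 3 -> ACC=3
Event 3 (EXEC): [IRQ1] PC=1: IRET -> resume MAIN at PC=0 (depth now 0)
Event 4 (INT 1): INT 1 arrives: push (MAIN, PC=0), enter IRQ1 at PC=0 (depth now 1)
Event 5 (INT 1): INT 1 arrives: push (IRQ1, PC=0), enter IRQ1 at PC=0 (depth now 2)
Event 6 (EXEC): [IRQ1] PC=0: INC 3 -> ACC=6
Event 7 (EXEC): [IRQ1] PC=1: IRET -> resume IRQ1 at PC=0 (depth now 1)
Event 8 (EXEC): [IRQ1] PC=0: INC 3 -> ACC=9
Event 9 (EXEC): [IRQ1] PC=1: IRET -> resume MAIN at PC=0 (depth now 0)
Event 10 (EXEC): [MAIN] PC=0: INC 1 -> ACC=10
Event 11 (INT 0): INT 0 arrives: push (MAIN, PC=1), enter IRQ0 at PC=0 (depth now 1)
Event 12 (EXEC): [IRQ0] PC=0: DEC 2 -> ACC=8
Event 13 (INT 0): INT 0 arrives: push (IRQ0, PC=1), enter IRQ0 at PC=0 (depth now 2)
Event 14 (EXEC): [IRQ0] PC=0: DEC 2 -> ACC=6
Event 15 (EXEC): [IRQ0] PC=1: INC 3 -> ACC=9
Event 16 (EXEC): [IRQ0] PC=2: IRET -> resume IRQ0 at PC=1 (depth now 1)
Event 17 (INT 0): INT 0 arrives: push (IRQ0, PC=1), enter IRQ0 at PC=0 (depth now 2)
Event 18 (EXEC): [IRQ0] PC=0: DEC 2 -> ACC=7
Event 19 (EXEC): [IRQ0] PC=1: INC 3 -> ACC=10
Event 20 (EXEC): [IRQ0] PC=2: IRET -> resume IRQ0 at PC=1 (depth now 1)
Event 21 (EXEC): [IRQ0] PC=1: INC 3 -> ACC=13
Event 22 (EXEC): [IRQ0] PC=2: IRET -> resume MAIN at PC=1 (depth now 0)
Event 23 (INT 1): INT 1 arrives: push (MAIN, PC=1), enter IRQ1 at PC=0 (depth now 1)
Event 24 (EXEC): [IRQ1] PC=0: INC 3 -> ACC=16
Event 25 (EXEC): [IRQ1] PC=1: IRET -> resume MAIN at PC=1 (depth now 0)
Event 26 (EXEC): [MAIN] PC=1: NOP
Event 27 (EXEC): [MAIN] PC=2: INC 5 -> ACC=21
Event 28 (EXEC): [MAIN] PC=3: NOP
Event 29 (EXEC): [MAIN] PC=4: INC 5 -> ACC=26
Event 30 (EXEC): [MAIN] PC=5: NOP
Event 31 (EXEC): [MAIN] PC=6: NOP
Event 32 (EXEC): [MAIN] PC=7: HALT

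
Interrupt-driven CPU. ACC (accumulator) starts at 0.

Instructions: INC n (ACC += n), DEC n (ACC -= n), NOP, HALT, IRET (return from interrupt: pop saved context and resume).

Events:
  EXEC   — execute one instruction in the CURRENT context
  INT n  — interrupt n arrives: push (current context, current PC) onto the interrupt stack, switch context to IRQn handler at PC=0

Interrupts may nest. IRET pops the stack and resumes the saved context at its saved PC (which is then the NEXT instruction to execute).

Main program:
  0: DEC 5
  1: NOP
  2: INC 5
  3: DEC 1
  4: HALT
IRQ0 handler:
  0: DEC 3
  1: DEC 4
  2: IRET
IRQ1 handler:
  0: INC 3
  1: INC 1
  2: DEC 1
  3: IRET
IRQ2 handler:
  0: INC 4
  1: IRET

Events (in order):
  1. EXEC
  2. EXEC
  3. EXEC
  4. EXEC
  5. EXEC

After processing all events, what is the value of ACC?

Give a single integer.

Event 1 (EXEC): [MAIN] PC=0: DEC 5 -> ACC=-5
Event 2 (EXEC): [MAIN] PC=1: NOP
Event 3 (EXEC): [MAIN] PC=2: INC 5 -> ACC=0
Event 4 (EXEC): [MAIN] PC=3: DEC 1 -> ACC=-1
Event 5 (EXEC): [MAIN] PC=4: HALT

Answer: -1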